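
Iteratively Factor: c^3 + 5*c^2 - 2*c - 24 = (c + 3)*(c^2 + 2*c - 8) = (c + 3)*(c + 4)*(c - 2)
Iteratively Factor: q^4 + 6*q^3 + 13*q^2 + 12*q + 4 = (q + 2)*(q^3 + 4*q^2 + 5*q + 2) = (q + 2)^2*(q^2 + 2*q + 1) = (q + 1)*(q + 2)^2*(q + 1)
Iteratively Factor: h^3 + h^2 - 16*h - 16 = (h - 4)*(h^2 + 5*h + 4) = (h - 4)*(h + 1)*(h + 4)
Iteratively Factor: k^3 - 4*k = (k - 2)*(k^2 + 2*k) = (k - 2)*(k + 2)*(k)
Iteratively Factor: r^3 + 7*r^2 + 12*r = (r)*(r^2 + 7*r + 12) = r*(r + 3)*(r + 4)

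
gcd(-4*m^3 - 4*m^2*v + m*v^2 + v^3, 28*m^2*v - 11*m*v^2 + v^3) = 1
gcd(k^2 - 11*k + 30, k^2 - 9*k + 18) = k - 6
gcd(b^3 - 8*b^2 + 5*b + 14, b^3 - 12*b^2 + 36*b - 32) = b - 2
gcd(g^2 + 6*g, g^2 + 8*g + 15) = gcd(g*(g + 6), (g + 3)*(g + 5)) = 1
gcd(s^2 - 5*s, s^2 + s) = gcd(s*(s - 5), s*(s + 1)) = s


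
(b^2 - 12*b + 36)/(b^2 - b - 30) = (b - 6)/(b + 5)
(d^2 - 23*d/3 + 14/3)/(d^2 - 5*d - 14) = (d - 2/3)/(d + 2)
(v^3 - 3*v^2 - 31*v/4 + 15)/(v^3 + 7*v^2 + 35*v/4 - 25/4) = (2*v^2 - 11*v + 12)/(2*v^2 + 9*v - 5)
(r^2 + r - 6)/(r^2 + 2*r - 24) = (r^2 + r - 6)/(r^2 + 2*r - 24)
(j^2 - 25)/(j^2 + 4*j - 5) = (j - 5)/(j - 1)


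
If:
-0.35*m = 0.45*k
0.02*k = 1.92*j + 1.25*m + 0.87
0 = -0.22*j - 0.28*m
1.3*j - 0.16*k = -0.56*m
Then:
No Solution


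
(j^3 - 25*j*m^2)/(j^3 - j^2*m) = (j^2 - 25*m^2)/(j*(j - m))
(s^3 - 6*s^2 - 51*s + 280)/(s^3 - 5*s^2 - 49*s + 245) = (s - 8)/(s - 7)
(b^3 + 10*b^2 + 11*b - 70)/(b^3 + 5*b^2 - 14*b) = (b + 5)/b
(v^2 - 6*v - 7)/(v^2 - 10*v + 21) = (v + 1)/(v - 3)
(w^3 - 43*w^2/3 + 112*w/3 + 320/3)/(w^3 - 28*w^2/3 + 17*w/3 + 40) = (w - 8)/(w - 3)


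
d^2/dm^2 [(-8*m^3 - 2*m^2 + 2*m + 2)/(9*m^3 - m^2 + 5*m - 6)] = 4*(-117*m^6 + 783*m^5 - 702*m^4 - 575*m^3 + 840*m^2 - 303*m + 13)/(729*m^9 - 243*m^8 + 1242*m^7 - 1729*m^6 + 1014*m^5 - 1713*m^4 + 1277*m^3 - 558*m^2 + 540*m - 216)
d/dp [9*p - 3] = 9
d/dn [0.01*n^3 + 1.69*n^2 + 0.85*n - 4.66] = 0.03*n^2 + 3.38*n + 0.85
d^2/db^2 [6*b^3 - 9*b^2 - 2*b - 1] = 36*b - 18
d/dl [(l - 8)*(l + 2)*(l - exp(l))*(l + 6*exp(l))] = (1 - exp(l))*(l - 8)*(l + 2)*(l + 6*exp(l)) + (l - 8)*(l + 2)*(l - exp(l))*(6*exp(l) + 1) + (l - 8)*(l - exp(l))*(l + 6*exp(l)) + (l + 2)*(l - exp(l))*(l + 6*exp(l))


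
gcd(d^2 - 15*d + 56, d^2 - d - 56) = d - 8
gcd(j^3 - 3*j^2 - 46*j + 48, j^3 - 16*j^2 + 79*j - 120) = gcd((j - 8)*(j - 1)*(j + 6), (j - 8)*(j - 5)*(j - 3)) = j - 8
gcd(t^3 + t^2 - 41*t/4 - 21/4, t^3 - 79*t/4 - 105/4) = t + 7/2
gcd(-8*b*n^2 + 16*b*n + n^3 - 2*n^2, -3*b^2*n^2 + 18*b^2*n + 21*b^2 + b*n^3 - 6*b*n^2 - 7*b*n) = 1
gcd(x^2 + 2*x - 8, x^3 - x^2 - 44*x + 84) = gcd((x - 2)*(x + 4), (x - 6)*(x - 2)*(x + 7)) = x - 2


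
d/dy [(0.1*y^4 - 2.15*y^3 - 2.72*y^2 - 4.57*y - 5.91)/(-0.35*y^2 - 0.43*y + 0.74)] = (-0.07*y^5 + 0.623499999999999*y^4 + 2.145*y^3 - 5.2029*y^2 - 8.1626*y - 5.9231)/(0.1225*y^4 + 0.301*y^3 - 0.3331*y^2 - 0.6364*y + 0.5476)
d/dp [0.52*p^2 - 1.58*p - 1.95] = 1.04*p - 1.58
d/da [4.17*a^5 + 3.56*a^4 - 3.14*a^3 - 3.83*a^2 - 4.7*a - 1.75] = 20.85*a^4 + 14.24*a^3 - 9.42*a^2 - 7.66*a - 4.7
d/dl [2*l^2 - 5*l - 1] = 4*l - 5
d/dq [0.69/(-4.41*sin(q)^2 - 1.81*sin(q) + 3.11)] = (6.0858*sin(q) + 1.2489)*cos(q)/(4.41*sin(q)^2 + 1.81*sin(q) - 3.11)^2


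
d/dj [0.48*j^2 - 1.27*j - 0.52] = 0.96*j - 1.27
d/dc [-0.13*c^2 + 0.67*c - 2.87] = 0.67 - 0.26*c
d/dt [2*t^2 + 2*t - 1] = 4*t + 2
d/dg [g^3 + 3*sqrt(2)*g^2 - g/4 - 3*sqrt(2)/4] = 3*g^2 + 6*sqrt(2)*g - 1/4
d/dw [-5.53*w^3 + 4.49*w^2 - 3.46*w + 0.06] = -16.59*w^2 + 8.98*w - 3.46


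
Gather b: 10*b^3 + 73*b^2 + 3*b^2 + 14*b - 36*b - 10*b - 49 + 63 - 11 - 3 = 10*b^3 + 76*b^2 - 32*b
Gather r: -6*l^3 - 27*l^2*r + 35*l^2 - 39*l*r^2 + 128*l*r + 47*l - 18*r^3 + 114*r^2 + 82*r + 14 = -6*l^3 + 35*l^2 + 47*l - 18*r^3 + r^2*(114 - 39*l) + r*(-27*l^2 + 128*l + 82) + 14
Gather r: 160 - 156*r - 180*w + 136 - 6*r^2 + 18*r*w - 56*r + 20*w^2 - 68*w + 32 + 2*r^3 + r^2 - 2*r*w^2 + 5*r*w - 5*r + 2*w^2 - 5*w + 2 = 2*r^3 - 5*r^2 + r*(-2*w^2 + 23*w - 217) + 22*w^2 - 253*w + 330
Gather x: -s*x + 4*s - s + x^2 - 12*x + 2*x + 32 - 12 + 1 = 3*s + x^2 + x*(-s - 10) + 21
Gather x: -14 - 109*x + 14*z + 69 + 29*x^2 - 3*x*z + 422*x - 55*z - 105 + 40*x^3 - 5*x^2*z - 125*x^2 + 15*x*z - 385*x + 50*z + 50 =40*x^3 + x^2*(-5*z - 96) + x*(12*z - 72) + 9*z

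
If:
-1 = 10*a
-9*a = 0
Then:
No Solution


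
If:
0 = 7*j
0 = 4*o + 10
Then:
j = 0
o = -5/2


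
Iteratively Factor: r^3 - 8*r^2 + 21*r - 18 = (r - 2)*(r^2 - 6*r + 9) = (r - 3)*(r - 2)*(r - 3)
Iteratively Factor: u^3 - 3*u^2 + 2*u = (u - 2)*(u^2 - u) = (u - 2)*(u - 1)*(u)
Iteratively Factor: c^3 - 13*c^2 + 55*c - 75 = (c - 5)*(c^2 - 8*c + 15) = (c - 5)*(c - 3)*(c - 5)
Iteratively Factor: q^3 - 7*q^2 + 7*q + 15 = (q + 1)*(q^2 - 8*q + 15) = (q - 5)*(q + 1)*(q - 3)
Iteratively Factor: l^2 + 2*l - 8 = (l - 2)*(l + 4)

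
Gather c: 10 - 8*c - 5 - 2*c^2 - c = -2*c^2 - 9*c + 5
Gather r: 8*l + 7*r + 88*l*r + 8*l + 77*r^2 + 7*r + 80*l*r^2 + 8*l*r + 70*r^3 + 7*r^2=16*l + 70*r^3 + r^2*(80*l + 84) + r*(96*l + 14)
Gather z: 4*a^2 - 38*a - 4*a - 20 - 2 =4*a^2 - 42*a - 22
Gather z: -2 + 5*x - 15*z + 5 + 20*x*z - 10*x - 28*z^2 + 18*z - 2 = -5*x - 28*z^2 + z*(20*x + 3) + 1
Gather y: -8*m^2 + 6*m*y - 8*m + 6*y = -8*m^2 - 8*m + y*(6*m + 6)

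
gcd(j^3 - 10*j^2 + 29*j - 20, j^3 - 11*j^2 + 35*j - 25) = j^2 - 6*j + 5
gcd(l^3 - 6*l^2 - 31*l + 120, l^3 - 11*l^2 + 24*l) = l^2 - 11*l + 24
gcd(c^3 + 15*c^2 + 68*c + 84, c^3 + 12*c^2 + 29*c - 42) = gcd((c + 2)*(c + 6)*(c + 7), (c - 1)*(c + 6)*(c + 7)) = c^2 + 13*c + 42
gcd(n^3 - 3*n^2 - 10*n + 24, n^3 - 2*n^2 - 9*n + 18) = n^2 + n - 6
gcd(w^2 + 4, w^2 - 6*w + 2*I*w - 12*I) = w + 2*I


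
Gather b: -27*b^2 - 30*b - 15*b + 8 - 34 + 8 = -27*b^2 - 45*b - 18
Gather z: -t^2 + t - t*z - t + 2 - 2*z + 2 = -t^2 + z*(-t - 2) + 4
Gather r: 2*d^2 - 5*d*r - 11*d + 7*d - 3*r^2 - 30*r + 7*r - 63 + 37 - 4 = 2*d^2 - 4*d - 3*r^2 + r*(-5*d - 23) - 30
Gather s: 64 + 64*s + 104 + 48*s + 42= 112*s + 210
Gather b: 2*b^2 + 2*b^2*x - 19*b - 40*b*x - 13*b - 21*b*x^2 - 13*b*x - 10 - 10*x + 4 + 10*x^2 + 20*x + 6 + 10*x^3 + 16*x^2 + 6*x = b^2*(2*x + 2) + b*(-21*x^2 - 53*x - 32) + 10*x^3 + 26*x^2 + 16*x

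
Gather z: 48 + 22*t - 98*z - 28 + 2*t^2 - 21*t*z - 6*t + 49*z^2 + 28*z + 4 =2*t^2 + 16*t + 49*z^2 + z*(-21*t - 70) + 24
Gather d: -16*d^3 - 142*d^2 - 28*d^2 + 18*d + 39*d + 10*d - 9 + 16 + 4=-16*d^3 - 170*d^2 + 67*d + 11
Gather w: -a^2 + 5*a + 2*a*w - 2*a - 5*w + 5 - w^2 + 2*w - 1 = -a^2 + 3*a - w^2 + w*(2*a - 3) + 4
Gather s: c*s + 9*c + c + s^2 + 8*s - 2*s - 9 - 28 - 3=10*c + s^2 + s*(c + 6) - 40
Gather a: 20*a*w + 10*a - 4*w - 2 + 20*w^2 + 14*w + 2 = a*(20*w + 10) + 20*w^2 + 10*w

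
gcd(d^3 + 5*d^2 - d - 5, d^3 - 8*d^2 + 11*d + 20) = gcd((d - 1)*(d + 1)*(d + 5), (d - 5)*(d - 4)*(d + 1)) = d + 1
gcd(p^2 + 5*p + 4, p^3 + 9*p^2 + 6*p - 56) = p + 4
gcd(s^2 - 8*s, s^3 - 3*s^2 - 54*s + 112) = s - 8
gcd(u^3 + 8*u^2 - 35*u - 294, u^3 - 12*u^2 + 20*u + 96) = u - 6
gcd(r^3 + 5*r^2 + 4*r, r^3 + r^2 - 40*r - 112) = r + 4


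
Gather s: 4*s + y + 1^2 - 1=4*s + y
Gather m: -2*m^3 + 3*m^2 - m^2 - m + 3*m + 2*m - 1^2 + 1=-2*m^3 + 2*m^2 + 4*m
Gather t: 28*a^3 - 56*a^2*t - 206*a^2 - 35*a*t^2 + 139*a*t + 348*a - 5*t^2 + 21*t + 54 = 28*a^3 - 206*a^2 + 348*a + t^2*(-35*a - 5) + t*(-56*a^2 + 139*a + 21) + 54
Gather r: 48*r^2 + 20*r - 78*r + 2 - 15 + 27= 48*r^2 - 58*r + 14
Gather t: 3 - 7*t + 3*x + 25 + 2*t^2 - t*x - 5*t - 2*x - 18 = 2*t^2 + t*(-x - 12) + x + 10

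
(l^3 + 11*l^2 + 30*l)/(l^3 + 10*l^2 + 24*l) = (l + 5)/(l + 4)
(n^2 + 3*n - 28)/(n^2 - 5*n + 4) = (n + 7)/(n - 1)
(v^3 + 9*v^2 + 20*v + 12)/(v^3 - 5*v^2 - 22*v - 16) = (v + 6)/(v - 8)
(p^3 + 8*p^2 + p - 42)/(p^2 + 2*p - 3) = (p^2 + 5*p - 14)/(p - 1)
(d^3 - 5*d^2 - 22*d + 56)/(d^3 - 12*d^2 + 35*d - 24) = (d^3 - 5*d^2 - 22*d + 56)/(d^3 - 12*d^2 + 35*d - 24)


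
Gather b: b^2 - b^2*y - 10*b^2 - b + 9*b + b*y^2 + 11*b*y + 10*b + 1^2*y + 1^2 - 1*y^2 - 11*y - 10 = b^2*(-y - 9) + b*(y^2 + 11*y + 18) - y^2 - 10*y - 9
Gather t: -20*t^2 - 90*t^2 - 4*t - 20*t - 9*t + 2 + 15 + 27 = -110*t^2 - 33*t + 44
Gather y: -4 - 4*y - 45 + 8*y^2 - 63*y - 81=8*y^2 - 67*y - 130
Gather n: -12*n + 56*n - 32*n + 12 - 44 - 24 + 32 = 12*n - 24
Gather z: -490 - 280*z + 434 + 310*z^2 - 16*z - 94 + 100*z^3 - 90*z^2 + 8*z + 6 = 100*z^3 + 220*z^2 - 288*z - 144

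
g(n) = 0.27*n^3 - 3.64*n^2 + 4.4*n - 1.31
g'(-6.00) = 77.24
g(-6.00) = -217.07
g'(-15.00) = 295.85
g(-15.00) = -1797.56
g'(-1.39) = 16.08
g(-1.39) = -15.18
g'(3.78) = -11.54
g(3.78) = -22.11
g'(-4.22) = 49.55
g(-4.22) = -104.99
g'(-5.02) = 61.36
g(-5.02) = -149.28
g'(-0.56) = 8.73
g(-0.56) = -4.96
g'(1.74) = -5.81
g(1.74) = -3.25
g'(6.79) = -7.69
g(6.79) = -54.73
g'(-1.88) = 20.95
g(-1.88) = -24.24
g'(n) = 0.81*n^2 - 7.28*n + 4.4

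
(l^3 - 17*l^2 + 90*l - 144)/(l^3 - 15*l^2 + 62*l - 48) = (l - 3)/(l - 1)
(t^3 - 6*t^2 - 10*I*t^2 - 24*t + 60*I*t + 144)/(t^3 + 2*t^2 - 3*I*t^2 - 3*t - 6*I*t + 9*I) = (t^3 + t^2*(-6 - 10*I) + t*(-24 + 60*I) + 144)/(t^3 + t^2*(2 - 3*I) + t*(-3 - 6*I) + 9*I)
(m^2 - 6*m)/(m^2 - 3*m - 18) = m/(m + 3)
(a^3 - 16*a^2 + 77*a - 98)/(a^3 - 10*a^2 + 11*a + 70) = (a^2 - 9*a + 14)/(a^2 - 3*a - 10)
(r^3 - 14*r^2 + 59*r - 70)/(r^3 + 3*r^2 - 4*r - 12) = (r^2 - 12*r + 35)/(r^2 + 5*r + 6)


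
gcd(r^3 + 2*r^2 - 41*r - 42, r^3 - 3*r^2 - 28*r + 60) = r - 6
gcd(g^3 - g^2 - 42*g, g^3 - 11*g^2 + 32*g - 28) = g - 7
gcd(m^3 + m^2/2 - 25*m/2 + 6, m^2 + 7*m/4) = 1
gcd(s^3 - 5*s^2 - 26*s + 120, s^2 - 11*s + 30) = s - 6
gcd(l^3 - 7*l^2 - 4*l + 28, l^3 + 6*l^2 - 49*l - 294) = l - 7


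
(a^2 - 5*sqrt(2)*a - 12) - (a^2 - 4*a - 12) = -5*sqrt(2)*a + 4*a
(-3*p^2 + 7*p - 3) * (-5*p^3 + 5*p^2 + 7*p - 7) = 15*p^5 - 50*p^4 + 29*p^3 + 55*p^2 - 70*p + 21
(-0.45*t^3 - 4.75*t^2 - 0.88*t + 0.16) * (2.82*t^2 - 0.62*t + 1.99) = -1.269*t^5 - 13.116*t^4 - 0.4321*t^3 - 8.4557*t^2 - 1.8504*t + 0.3184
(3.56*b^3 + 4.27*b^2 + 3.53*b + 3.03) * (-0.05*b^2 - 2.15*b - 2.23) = -0.178*b^5 - 7.8675*b^4 - 17.2958*b^3 - 17.2631*b^2 - 14.3864*b - 6.7569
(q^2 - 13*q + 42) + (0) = q^2 - 13*q + 42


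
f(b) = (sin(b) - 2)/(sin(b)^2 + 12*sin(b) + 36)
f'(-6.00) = 0.04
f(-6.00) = -0.04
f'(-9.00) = -0.05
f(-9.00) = -0.08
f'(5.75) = 0.05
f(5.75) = -0.08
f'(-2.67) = -0.05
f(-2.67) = -0.08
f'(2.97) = -0.04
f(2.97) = -0.05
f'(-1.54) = 0.00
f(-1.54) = -0.12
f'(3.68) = -0.05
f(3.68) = -0.08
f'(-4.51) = -0.01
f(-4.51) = -0.02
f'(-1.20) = 0.03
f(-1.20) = -0.11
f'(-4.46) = -0.01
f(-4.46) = -0.02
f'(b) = (-2*sin(b)*cos(b) - 12*cos(b))*(sin(b) - 2)/(sin(b)^2 + 12*sin(b) + 36)^2 + cos(b)/(sin(b)^2 + 12*sin(b) + 36)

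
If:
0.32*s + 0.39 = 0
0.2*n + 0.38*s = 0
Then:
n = 2.32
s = -1.22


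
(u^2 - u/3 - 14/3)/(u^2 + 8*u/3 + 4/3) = (3*u - 7)/(3*u + 2)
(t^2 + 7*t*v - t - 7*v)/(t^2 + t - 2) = (t + 7*v)/(t + 2)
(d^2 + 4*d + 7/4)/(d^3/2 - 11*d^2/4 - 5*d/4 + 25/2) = (4*d^2 + 16*d + 7)/(2*d^3 - 11*d^2 - 5*d + 50)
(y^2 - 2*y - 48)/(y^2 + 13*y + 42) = (y - 8)/(y + 7)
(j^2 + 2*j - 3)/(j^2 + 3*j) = (j - 1)/j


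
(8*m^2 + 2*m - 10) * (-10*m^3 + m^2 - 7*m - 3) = -80*m^5 - 12*m^4 + 46*m^3 - 48*m^2 + 64*m + 30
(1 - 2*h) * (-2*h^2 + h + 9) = 4*h^3 - 4*h^2 - 17*h + 9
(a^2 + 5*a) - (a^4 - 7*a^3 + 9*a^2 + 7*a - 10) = -a^4 + 7*a^3 - 8*a^2 - 2*a + 10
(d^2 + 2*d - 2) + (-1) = d^2 + 2*d - 3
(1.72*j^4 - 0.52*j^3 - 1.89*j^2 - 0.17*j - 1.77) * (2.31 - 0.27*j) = -0.4644*j^5 + 4.1136*j^4 - 0.6909*j^3 - 4.32*j^2 + 0.0852*j - 4.0887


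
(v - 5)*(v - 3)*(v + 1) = v^3 - 7*v^2 + 7*v + 15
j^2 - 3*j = j*(j - 3)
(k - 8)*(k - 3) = k^2 - 11*k + 24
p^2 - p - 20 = (p - 5)*(p + 4)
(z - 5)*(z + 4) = z^2 - z - 20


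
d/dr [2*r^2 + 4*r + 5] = 4*r + 4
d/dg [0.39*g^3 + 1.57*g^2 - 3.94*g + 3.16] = 1.17*g^2 + 3.14*g - 3.94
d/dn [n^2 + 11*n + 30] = 2*n + 11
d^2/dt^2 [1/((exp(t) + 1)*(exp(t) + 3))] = 4*(exp(3*t) + 3*exp(2*t) + exp(t) - 3)*exp(t)/(exp(6*t) + 12*exp(5*t) + 57*exp(4*t) + 136*exp(3*t) + 171*exp(2*t) + 108*exp(t) + 27)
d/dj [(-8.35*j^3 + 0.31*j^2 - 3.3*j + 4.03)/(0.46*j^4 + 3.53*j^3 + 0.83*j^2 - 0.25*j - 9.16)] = (3.841*j^6 - 0.285200000000003*j^5 - 3.4708*j^4 + 20.0578*j^3 + 189.4418*j^2 - 12.369*j + 31.2355)/(0.2116*j^8 + 3.2476*j^7 + 13.2245*j^6 + 5.6298*j^5 - 9.5033*j^4 - 65.0846*j^3 - 15.1431*j^2 + 4.58*j + 83.9056)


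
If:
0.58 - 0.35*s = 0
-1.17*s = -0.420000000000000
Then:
No Solution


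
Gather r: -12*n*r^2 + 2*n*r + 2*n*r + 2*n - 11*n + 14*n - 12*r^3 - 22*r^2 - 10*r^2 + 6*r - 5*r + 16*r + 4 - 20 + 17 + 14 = 5*n - 12*r^3 + r^2*(-12*n - 32) + r*(4*n + 17) + 15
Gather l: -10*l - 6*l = -16*l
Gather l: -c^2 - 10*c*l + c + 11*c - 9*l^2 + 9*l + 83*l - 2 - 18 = -c^2 + 12*c - 9*l^2 + l*(92 - 10*c) - 20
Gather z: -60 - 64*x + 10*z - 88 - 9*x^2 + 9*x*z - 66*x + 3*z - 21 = -9*x^2 - 130*x + z*(9*x + 13) - 169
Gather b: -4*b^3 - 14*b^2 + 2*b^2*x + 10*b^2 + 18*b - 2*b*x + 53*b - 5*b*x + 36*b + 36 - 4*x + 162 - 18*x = -4*b^3 + b^2*(2*x - 4) + b*(107 - 7*x) - 22*x + 198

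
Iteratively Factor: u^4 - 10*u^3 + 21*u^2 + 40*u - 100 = (u - 5)*(u^3 - 5*u^2 - 4*u + 20) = (u - 5)*(u + 2)*(u^2 - 7*u + 10) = (u - 5)^2*(u + 2)*(u - 2)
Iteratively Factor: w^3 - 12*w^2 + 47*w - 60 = (w - 5)*(w^2 - 7*w + 12) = (w - 5)*(w - 3)*(w - 4)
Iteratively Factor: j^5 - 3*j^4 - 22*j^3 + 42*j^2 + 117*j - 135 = (j - 1)*(j^4 - 2*j^3 - 24*j^2 + 18*j + 135) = (j - 5)*(j - 1)*(j^3 + 3*j^2 - 9*j - 27) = (j - 5)*(j - 3)*(j - 1)*(j^2 + 6*j + 9) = (j - 5)*(j - 3)*(j - 1)*(j + 3)*(j + 3)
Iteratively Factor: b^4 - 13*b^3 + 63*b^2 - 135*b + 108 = (b - 3)*(b^3 - 10*b^2 + 33*b - 36) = (b - 4)*(b - 3)*(b^2 - 6*b + 9) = (b - 4)*(b - 3)^2*(b - 3)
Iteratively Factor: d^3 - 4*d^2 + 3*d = (d - 3)*(d^2 - d) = (d - 3)*(d - 1)*(d)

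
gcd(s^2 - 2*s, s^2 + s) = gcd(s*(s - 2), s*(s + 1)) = s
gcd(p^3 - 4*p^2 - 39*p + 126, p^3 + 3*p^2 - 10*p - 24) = p - 3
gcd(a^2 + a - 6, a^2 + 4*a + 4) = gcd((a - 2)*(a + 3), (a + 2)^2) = 1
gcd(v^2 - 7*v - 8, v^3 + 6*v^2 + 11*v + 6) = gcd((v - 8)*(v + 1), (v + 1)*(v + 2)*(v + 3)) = v + 1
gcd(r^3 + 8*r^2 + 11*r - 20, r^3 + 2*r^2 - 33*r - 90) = r + 5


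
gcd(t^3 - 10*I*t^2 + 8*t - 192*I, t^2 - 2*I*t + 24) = t^2 - 2*I*t + 24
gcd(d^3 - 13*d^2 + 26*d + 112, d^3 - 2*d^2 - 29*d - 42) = d^2 - 5*d - 14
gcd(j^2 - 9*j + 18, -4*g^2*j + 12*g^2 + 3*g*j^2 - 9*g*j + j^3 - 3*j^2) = j - 3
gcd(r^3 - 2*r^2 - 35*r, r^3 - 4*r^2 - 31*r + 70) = r^2 - 2*r - 35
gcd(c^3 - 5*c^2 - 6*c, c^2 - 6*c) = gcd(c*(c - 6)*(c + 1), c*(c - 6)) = c^2 - 6*c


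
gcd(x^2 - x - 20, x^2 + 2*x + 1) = 1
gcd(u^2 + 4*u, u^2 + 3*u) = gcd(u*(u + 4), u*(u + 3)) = u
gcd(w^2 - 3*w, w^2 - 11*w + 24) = w - 3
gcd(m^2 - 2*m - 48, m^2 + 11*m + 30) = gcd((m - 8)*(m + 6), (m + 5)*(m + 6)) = m + 6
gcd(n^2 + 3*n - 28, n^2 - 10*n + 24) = n - 4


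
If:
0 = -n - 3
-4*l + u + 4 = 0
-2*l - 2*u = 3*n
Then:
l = 17/10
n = -3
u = 14/5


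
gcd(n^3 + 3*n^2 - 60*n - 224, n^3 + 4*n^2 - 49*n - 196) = n^2 + 11*n + 28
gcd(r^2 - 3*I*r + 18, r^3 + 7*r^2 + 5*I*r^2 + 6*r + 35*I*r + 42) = 1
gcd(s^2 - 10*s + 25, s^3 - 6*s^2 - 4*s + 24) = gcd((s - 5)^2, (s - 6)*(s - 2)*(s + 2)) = 1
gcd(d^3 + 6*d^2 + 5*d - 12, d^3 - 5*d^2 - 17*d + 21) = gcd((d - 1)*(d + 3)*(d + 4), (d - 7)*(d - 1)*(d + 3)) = d^2 + 2*d - 3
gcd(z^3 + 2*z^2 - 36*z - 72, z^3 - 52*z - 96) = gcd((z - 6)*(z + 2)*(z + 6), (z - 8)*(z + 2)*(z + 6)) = z^2 + 8*z + 12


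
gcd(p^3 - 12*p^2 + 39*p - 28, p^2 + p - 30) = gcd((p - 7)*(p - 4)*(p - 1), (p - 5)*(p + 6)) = 1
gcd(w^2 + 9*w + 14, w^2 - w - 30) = 1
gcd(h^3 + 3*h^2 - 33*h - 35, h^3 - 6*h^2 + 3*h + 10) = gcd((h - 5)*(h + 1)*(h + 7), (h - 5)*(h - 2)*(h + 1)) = h^2 - 4*h - 5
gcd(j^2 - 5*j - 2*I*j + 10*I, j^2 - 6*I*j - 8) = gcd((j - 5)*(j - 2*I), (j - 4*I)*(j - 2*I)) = j - 2*I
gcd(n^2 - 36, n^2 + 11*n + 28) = 1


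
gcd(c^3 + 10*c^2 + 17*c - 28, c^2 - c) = c - 1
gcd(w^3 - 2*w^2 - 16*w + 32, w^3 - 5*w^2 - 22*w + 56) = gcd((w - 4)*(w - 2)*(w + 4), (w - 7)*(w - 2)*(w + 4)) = w^2 + 2*w - 8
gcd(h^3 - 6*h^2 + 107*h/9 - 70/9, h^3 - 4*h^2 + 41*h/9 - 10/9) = h^2 - 11*h/3 + 10/3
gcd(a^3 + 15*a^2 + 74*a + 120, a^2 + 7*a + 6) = a + 6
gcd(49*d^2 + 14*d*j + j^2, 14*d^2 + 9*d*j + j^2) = 7*d + j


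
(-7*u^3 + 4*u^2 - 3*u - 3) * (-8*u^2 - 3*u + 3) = 56*u^5 - 11*u^4 - 9*u^3 + 45*u^2 - 9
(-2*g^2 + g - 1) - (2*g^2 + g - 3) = 2 - 4*g^2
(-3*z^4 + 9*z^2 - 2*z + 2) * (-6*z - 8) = 18*z^5 + 24*z^4 - 54*z^3 - 60*z^2 + 4*z - 16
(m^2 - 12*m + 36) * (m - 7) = m^3 - 19*m^2 + 120*m - 252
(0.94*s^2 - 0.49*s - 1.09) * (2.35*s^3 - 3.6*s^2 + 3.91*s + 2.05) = 2.209*s^5 - 4.5355*s^4 + 2.8779*s^3 + 3.9351*s^2 - 5.2664*s - 2.2345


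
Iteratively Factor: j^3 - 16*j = (j)*(j^2 - 16) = j*(j + 4)*(j - 4)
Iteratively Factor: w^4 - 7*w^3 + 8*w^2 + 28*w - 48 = (w - 3)*(w^3 - 4*w^2 - 4*w + 16) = (w - 4)*(w - 3)*(w^2 - 4) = (w - 4)*(w - 3)*(w + 2)*(w - 2)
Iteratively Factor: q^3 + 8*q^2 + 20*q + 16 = (q + 2)*(q^2 + 6*q + 8) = (q + 2)*(q + 4)*(q + 2)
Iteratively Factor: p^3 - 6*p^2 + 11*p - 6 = (p - 2)*(p^2 - 4*p + 3) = (p - 3)*(p - 2)*(p - 1)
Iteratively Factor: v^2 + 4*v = (v)*(v + 4)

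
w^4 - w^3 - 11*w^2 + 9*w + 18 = (w - 3)*(w - 2)*(w + 1)*(w + 3)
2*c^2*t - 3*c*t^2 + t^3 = t*(-2*c + t)*(-c + t)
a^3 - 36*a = a*(a - 6)*(a + 6)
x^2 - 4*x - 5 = (x - 5)*(x + 1)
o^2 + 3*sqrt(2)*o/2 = o*(o + 3*sqrt(2)/2)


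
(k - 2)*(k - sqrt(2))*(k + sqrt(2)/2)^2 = k^4 - 2*k^3 - 3*k^2/2 - sqrt(2)*k/2 + 3*k + sqrt(2)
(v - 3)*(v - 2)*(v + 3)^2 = v^4 + v^3 - 15*v^2 - 9*v + 54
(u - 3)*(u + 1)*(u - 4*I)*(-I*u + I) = -I*u^4 - 4*u^3 + 3*I*u^3 + 12*u^2 + I*u^2 + 4*u - 3*I*u - 12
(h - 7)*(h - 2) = h^2 - 9*h + 14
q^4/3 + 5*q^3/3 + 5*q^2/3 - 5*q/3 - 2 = (q/3 + 1)*(q - 1)*(q + 1)*(q + 2)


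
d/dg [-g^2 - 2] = -2*g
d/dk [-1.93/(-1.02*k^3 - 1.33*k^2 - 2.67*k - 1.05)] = (-5.9058*k^2 - 5.1338*k - 5.1531)/(1.02*k^3 + 1.33*k^2 + 2.67*k + 1.05)^2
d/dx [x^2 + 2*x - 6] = 2*x + 2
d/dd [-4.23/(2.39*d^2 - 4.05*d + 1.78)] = (20.2194*d - 17.1315)/(2.39*d^2 - 4.05*d + 1.78)^2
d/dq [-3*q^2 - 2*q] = -6*q - 2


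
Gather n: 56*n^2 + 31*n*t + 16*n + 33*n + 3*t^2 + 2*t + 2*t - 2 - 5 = 56*n^2 + n*(31*t + 49) + 3*t^2 + 4*t - 7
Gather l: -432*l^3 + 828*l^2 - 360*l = -432*l^3 + 828*l^2 - 360*l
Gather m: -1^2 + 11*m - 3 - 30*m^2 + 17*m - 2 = -30*m^2 + 28*m - 6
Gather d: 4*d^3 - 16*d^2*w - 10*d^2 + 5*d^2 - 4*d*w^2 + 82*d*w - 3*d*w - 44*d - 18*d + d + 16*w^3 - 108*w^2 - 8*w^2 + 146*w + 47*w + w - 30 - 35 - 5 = 4*d^3 + d^2*(-16*w - 5) + d*(-4*w^2 + 79*w - 61) + 16*w^3 - 116*w^2 + 194*w - 70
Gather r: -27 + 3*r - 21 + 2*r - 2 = 5*r - 50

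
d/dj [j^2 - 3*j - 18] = 2*j - 3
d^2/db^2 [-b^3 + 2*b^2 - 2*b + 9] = 4 - 6*b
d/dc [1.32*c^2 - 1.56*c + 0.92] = 2.64*c - 1.56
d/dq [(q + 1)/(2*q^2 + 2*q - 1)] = (-2*q^2 - 4*q - 3)/(4*q^4 + 8*q^3 - 4*q + 1)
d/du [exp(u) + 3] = exp(u)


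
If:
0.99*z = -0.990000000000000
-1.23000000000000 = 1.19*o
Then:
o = -1.03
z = -1.00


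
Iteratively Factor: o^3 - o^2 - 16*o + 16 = (o - 1)*(o^2 - 16) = (o - 1)*(o + 4)*(o - 4)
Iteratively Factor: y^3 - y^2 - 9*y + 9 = (y + 3)*(y^2 - 4*y + 3) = (y - 3)*(y + 3)*(y - 1)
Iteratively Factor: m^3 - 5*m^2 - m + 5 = (m + 1)*(m^2 - 6*m + 5) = (m - 5)*(m + 1)*(m - 1)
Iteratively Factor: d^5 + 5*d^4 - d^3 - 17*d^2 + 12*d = (d + 3)*(d^4 + 2*d^3 - 7*d^2 + 4*d) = (d - 1)*(d + 3)*(d^3 + 3*d^2 - 4*d) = (d - 1)^2*(d + 3)*(d^2 + 4*d) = (d - 1)^2*(d + 3)*(d + 4)*(d)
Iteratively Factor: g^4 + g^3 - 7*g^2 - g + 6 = (g + 1)*(g^3 - 7*g + 6) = (g - 2)*(g + 1)*(g^2 + 2*g - 3) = (g - 2)*(g - 1)*(g + 1)*(g + 3)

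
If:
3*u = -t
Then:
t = -3*u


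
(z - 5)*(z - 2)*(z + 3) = z^3 - 4*z^2 - 11*z + 30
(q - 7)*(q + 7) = q^2 - 49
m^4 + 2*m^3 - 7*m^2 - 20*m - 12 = (m - 3)*(m + 1)*(m + 2)^2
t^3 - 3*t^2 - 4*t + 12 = (t - 3)*(t - 2)*(t + 2)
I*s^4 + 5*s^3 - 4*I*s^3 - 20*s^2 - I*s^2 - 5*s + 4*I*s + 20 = (s - 4)*(s + 1)*(s - 5*I)*(I*s - I)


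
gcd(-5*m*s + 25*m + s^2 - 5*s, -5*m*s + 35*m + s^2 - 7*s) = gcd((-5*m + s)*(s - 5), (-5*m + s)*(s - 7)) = -5*m + s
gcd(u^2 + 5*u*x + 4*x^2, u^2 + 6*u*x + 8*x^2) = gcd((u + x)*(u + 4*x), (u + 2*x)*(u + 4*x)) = u + 4*x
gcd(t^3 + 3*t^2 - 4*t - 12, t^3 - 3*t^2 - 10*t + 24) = t^2 + t - 6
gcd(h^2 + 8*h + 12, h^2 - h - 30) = 1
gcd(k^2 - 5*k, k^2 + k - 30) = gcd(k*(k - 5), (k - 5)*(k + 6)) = k - 5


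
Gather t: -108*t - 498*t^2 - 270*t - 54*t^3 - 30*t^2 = -54*t^3 - 528*t^2 - 378*t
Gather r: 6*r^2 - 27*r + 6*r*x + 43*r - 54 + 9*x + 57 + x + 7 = 6*r^2 + r*(6*x + 16) + 10*x + 10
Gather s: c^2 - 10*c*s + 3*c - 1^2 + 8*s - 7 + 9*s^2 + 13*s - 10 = c^2 + 3*c + 9*s^2 + s*(21 - 10*c) - 18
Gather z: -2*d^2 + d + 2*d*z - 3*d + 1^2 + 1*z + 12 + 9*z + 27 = -2*d^2 - 2*d + z*(2*d + 10) + 40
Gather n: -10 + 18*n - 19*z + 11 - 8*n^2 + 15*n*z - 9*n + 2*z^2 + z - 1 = -8*n^2 + n*(15*z + 9) + 2*z^2 - 18*z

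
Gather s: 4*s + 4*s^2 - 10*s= 4*s^2 - 6*s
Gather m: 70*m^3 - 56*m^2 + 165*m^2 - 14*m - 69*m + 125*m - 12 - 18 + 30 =70*m^3 + 109*m^2 + 42*m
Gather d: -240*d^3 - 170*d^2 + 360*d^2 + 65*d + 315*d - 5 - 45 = -240*d^3 + 190*d^2 + 380*d - 50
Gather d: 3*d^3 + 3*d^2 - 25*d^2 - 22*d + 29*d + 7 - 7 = 3*d^3 - 22*d^2 + 7*d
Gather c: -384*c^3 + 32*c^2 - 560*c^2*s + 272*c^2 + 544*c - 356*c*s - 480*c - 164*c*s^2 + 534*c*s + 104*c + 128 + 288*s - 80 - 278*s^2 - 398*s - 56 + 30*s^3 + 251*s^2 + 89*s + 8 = -384*c^3 + c^2*(304 - 560*s) + c*(-164*s^2 + 178*s + 168) + 30*s^3 - 27*s^2 - 21*s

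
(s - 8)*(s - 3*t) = s^2 - 3*s*t - 8*s + 24*t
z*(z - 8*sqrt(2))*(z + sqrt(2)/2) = z^3 - 15*sqrt(2)*z^2/2 - 8*z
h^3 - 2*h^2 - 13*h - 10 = (h - 5)*(h + 1)*(h + 2)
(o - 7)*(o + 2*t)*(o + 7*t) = o^3 + 9*o^2*t - 7*o^2 + 14*o*t^2 - 63*o*t - 98*t^2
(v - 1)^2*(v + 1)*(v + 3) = v^4 + 2*v^3 - 4*v^2 - 2*v + 3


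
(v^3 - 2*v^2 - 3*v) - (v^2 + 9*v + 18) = v^3 - 3*v^2 - 12*v - 18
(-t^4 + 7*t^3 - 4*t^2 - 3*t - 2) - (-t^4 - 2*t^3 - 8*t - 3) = 9*t^3 - 4*t^2 + 5*t + 1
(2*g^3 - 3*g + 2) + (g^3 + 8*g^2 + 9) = 3*g^3 + 8*g^2 - 3*g + 11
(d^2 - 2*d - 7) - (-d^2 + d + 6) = 2*d^2 - 3*d - 13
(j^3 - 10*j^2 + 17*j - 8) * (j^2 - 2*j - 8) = j^5 - 12*j^4 + 29*j^3 + 38*j^2 - 120*j + 64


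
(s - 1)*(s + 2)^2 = s^3 + 3*s^2 - 4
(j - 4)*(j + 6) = j^2 + 2*j - 24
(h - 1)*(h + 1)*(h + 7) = h^3 + 7*h^2 - h - 7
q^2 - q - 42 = (q - 7)*(q + 6)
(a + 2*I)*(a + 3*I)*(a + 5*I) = a^3 + 10*I*a^2 - 31*a - 30*I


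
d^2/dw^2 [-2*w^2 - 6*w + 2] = -4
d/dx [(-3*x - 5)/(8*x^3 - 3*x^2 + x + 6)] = (-24*x^3 + 9*x^2 - 3*x + (3*x + 5)*(24*x^2 - 6*x + 1) - 18)/(8*x^3 - 3*x^2 + x + 6)^2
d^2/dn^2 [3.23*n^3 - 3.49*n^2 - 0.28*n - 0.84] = 19.38*n - 6.98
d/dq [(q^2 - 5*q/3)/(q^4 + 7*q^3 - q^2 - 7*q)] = 2*(-3*q^3 - 3*q^2 + 35*q - 13)/(3*(q^6 + 14*q^5 + 47*q^4 - 28*q^3 - 97*q^2 + 14*q + 49))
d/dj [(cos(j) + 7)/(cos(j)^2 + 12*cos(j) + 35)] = sin(j)/(cos(j) + 5)^2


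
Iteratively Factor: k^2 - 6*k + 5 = (k - 1)*(k - 5)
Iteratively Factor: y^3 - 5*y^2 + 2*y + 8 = (y + 1)*(y^2 - 6*y + 8) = (y - 2)*(y + 1)*(y - 4)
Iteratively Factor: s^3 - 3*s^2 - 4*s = (s + 1)*(s^2 - 4*s) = (s - 4)*(s + 1)*(s)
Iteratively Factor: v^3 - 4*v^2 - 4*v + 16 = (v - 4)*(v^2 - 4) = (v - 4)*(v + 2)*(v - 2)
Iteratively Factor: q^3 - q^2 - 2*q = (q + 1)*(q^2 - 2*q) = (q - 2)*(q + 1)*(q)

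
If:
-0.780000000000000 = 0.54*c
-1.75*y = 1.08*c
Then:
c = -1.44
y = 0.89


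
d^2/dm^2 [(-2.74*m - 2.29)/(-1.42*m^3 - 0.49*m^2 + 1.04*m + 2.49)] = (33.149616*m^5 + 66.849624*m^4 + 34.902724*m^3 + 99.264846*m^2 + 61.638432*m - 3.649222)/(2.863288*m^9 + 2.964108*m^8 - 5.268342*m^7 - 19.286651*m^6 - 6.536748*m^5 + 21.859797*m^4 + 32.900986*m^3 + 1.034595*m^2 - 19.344312*m - 15.438249)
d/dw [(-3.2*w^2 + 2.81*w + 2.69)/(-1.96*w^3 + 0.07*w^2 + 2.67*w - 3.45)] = (-6.272*w^4 + 11.0152*w^3 + 7.0765*w^2 + 21.7034*w - 16.8768)/(3.8416*w^6 - 0.2744*w^5 - 10.4615*w^4 + 13.8978*w^3 + 6.6459*w^2 - 18.423*w + 11.9025)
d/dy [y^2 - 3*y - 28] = 2*y - 3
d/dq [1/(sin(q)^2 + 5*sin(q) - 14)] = -(2*sin(q) + 5)*cos(q)/(sin(q)^2 + 5*sin(q) - 14)^2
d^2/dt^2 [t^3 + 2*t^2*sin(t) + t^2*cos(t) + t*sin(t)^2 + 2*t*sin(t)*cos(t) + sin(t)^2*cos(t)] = -2*t^2*sin(t) - t^2*cos(t) - 4*t*sin(t) - 4*t*sin(2*t) + 8*t*cos(t) + 2*t*cos(2*t) + 6*t + 2*sin(2*t) + 4*sqrt(2)*sin(t + pi/4) - 9*cos(t)/4 + 4*cos(2*t) + 9*cos(3*t)/4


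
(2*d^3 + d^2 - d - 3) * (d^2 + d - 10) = 2*d^5 + 3*d^4 - 20*d^3 - 14*d^2 + 7*d + 30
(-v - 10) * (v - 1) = -v^2 - 9*v + 10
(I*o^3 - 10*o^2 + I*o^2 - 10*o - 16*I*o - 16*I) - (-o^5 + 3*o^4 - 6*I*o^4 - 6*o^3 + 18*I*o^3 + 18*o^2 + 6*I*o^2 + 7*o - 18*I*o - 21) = o^5 - 3*o^4 + 6*I*o^4 + 6*o^3 - 17*I*o^3 - 28*o^2 - 5*I*o^2 - 17*o + 2*I*o + 21 - 16*I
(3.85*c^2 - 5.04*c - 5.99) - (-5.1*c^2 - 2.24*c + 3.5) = 8.95*c^2 - 2.8*c - 9.49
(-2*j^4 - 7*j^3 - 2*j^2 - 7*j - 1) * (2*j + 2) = -4*j^5 - 18*j^4 - 18*j^3 - 18*j^2 - 16*j - 2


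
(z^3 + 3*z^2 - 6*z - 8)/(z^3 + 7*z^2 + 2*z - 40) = (z + 1)/(z + 5)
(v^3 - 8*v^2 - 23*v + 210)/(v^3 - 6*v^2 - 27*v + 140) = (v - 6)/(v - 4)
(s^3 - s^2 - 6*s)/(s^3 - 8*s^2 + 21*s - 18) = s*(s + 2)/(s^2 - 5*s + 6)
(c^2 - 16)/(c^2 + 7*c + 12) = (c - 4)/(c + 3)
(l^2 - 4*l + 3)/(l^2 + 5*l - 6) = (l - 3)/(l + 6)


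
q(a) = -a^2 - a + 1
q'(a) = -2*a - 1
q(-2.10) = -1.31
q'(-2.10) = 3.20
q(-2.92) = -4.61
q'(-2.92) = 4.84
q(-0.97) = 1.03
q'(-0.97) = 0.94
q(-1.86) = -0.60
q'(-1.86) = 2.72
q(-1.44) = 0.37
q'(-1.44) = 1.88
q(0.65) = -0.07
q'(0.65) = -2.30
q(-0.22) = 1.17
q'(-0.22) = -0.56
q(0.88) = -0.65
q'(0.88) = -2.76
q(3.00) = -11.00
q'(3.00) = -7.00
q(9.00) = -89.00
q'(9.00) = -19.00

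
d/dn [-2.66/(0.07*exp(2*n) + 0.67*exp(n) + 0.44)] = (0.3724*exp(n) + 1.7822)*exp(n)/(0.07*exp(2*n) + 0.67*exp(n) + 0.44)^2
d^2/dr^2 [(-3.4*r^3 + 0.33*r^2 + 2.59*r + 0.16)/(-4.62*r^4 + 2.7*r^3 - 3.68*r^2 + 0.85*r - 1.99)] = (145.14192*r^9 - 42.2619119999999*r^8 - 985.518072*r^7 + 709.520136*r^6 - 1130.199264*r^5 + 326.995848*r^4 + 374.154248*r^3 - 184.551312*r^2 + 192.433368*r - 9.263412)/(98.611128*r^12 - 172.88964*r^11 + 336.681576*r^10 - 349.53714*r^9 + 459.222732*r^8 - 363.93066*r^7 + 357.043886*r^6 - 205.90959*r^5 + 171.113814*r^4 - 70.039255*r^3 + 48.032829*r^2 - 10.098255*r + 7.880599)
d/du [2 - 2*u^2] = -4*u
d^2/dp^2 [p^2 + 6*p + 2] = 2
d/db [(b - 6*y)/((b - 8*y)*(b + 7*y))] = ((-b + 6*y)*(b - 8*y) + (-b + 6*y)*(b + 7*y) + (b - 8*y)*(b + 7*y))/((b - 8*y)^2*(b + 7*y)^2)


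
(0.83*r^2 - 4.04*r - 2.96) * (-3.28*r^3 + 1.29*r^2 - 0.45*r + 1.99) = -2.7224*r^5 + 14.3219*r^4 + 4.1237*r^3 - 0.3487*r^2 - 6.7076*r - 5.8904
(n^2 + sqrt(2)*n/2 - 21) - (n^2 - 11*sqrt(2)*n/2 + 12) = 6*sqrt(2)*n - 33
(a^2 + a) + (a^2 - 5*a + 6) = 2*a^2 - 4*a + 6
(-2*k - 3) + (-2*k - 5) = -4*k - 8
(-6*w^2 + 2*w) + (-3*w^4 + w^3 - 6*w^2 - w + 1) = -3*w^4 + w^3 - 12*w^2 + w + 1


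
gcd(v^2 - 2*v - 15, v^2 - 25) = v - 5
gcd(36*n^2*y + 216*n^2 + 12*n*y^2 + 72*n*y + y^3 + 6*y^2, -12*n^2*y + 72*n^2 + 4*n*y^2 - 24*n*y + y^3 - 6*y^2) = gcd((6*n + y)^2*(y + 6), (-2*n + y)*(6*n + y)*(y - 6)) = 6*n + y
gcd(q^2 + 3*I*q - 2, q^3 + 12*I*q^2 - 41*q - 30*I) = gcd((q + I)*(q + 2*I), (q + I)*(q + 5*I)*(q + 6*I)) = q + I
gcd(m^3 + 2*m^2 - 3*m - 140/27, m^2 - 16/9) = m + 4/3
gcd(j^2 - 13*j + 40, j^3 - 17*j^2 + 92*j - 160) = j^2 - 13*j + 40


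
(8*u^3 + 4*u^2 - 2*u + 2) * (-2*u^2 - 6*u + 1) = -16*u^5 - 56*u^4 - 12*u^3 + 12*u^2 - 14*u + 2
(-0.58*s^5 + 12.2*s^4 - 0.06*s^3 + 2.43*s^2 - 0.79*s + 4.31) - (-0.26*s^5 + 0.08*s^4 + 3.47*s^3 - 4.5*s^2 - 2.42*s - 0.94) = -0.32*s^5 + 12.12*s^4 - 3.53*s^3 + 6.93*s^2 + 1.63*s + 5.25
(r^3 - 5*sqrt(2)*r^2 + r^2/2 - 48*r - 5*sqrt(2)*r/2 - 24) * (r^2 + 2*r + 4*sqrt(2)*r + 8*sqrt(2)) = r^5 - sqrt(2)*r^4 + 5*r^4/2 - 87*r^3 - 5*sqrt(2)*r^3/2 - 193*sqrt(2)*r^2 - 220*r^2 - 480*sqrt(2)*r - 88*r - 192*sqrt(2)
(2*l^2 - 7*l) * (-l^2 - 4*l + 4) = -2*l^4 - l^3 + 36*l^2 - 28*l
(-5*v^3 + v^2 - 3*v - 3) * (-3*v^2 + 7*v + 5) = 15*v^5 - 38*v^4 - 9*v^3 - 7*v^2 - 36*v - 15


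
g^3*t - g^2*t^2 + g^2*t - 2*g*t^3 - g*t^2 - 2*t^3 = (g - 2*t)*(g + t)*(g*t + t)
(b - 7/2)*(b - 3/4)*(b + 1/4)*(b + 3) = b^4 - b^3 - 167*b^2/16 + 171*b/32 + 63/32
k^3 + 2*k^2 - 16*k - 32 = (k - 4)*(k + 2)*(k + 4)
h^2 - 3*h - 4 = (h - 4)*(h + 1)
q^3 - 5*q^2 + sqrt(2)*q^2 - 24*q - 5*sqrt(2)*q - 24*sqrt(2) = (q - 8)*(q + 3)*(q + sqrt(2))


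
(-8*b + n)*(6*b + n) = -48*b^2 - 2*b*n + n^2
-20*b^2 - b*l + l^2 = (-5*b + l)*(4*b + l)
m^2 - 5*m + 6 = (m - 3)*(m - 2)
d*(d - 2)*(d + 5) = d^3 + 3*d^2 - 10*d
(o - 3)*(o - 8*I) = o^2 - 3*o - 8*I*o + 24*I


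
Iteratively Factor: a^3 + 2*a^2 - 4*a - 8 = (a + 2)*(a^2 - 4) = (a - 2)*(a + 2)*(a + 2)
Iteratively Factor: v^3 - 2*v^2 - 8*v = (v + 2)*(v^2 - 4*v) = (v - 4)*(v + 2)*(v)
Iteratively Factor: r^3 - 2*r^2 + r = (r - 1)*(r^2 - r) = (r - 1)^2*(r)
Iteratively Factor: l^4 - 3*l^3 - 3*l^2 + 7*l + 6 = (l - 3)*(l^3 - 3*l - 2) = (l - 3)*(l + 1)*(l^2 - l - 2) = (l - 3)*(l - 2)*(l + 1)*(l + 1)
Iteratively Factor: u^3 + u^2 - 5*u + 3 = (u - 1)*(u^2 + 2*u - 3) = (u - 1)*(u + 3)*(u - 1)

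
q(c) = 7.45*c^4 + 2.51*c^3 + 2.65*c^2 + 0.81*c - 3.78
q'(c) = 29.8*c^3 + 7.53*c^2 + 5.3*c + 0.81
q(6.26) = 12161.60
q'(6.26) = 7639.44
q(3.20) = 889.38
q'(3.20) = 1071.36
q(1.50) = 49.58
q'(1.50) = 126.28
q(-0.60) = -2.89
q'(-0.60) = -6.10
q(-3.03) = 576.22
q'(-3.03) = -775.10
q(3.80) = 1728.72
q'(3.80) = 1764.87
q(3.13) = 816.73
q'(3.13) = 1004.97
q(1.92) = 126.55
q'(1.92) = 249.67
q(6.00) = 10293.84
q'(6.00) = 6740.49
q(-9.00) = 47253.24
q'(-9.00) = -21161.16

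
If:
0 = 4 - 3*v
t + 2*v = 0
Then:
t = -8/3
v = 4/3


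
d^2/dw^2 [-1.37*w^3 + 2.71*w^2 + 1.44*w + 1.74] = 5.42 - 8.22*w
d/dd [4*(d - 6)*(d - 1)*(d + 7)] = 12*d^2 - 172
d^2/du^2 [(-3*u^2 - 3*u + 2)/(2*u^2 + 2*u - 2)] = (-3*u^2 - 3*u - 2)/(u^6 + 3*u^5 - 5*u^3 + 3*u - 1)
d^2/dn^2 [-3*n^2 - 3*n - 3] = -6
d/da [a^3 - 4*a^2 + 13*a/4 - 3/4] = 3*a^2 - 8*a + 13/4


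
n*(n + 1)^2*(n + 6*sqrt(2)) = n^4 + 2*n^3 + 6*sqrt(2)*n^3 + n^2 + 12*sqrt(2)*n^2 + 6*sqrt(2)*n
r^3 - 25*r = r*(r - 5)*(r + 5)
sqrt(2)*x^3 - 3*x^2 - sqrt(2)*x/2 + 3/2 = (x - 3*sqrt(2)/2)*(x - sqrt(2)/2)*(sqrt(2)*x + 1)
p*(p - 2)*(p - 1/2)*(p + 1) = p^4 - 3*p^3/2 - 3*p^2/2 + p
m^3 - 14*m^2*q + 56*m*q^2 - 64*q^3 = (m - 8*q)*(m - 4*q)*(m - 2*q)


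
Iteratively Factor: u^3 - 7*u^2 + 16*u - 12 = (u - 3)*(u^2 - 4*u + 4) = (u - 3)*(u - 2)*(u - 2)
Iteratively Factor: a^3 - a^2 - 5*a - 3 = (a - 3)*(a^2 + 2*a + 1) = (a - 3)*(a + 1)*(a + 1)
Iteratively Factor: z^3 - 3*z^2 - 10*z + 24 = (z - 4)*(z^2 + z - 6) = (z - 4)*(z - 2)*(z + 3)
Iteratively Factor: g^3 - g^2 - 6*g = (g)*(g^2 - g - 6) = g*(g - 3)*(g + 2)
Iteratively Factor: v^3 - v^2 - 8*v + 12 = (v + 3)*(v^2 - 4*v + 4) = (v - 2)*(v + 3)*(v - 2)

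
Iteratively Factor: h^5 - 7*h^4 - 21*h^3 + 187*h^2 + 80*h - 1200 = (h - 5)*(h^4 - 2*h^3 - 31*h^2 + 32*h + 240) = (h - 5)*(h - 4)*(h^3 + 2*h^2 - 23*h - 60) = (h - 5)^2*(h - 4)*(h^2 + 7*h + 12) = (h - 5)^2*(h - 4)*(h + 4)*(h + 3)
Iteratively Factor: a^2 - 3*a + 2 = (a - 2)*(a - 1)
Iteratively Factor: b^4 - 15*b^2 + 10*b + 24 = (b + 4)*(b^3 - 4*b^2 + b + 6) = (b + 1)*(b + 4)*(b^2 - 5*b + 6) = (b - 2)*(b + 1)*(b + 4)*(b - 3)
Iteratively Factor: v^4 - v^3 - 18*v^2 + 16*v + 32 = (v + 1)*(v^3 - 2*v^2 - 16*v + 32) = (v - 4)*(v + 1)*(v^2 + 2*v - 8) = (v - 4)*(v - 2)*(v + 1)*(v + 4)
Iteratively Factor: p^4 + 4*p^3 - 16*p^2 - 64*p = (p + 4)*(p^3 - 16*p) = p*(p + 4)*(p^2 - 16) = p*(p + 4)^2*(p - 4)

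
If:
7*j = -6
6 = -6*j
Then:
No Solution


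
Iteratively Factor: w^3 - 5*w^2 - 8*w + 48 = (w + 3)*(w^2 - 8*w + 16) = (w - 4)*(w + 3)*(w - 4)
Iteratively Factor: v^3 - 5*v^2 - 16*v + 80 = (v - 5)*(v^2 - 16) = (v - 5)*(v + 4)*(v - 4)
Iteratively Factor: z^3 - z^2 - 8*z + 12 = (z - 2)*(z^2 + z - 6) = (z - 2)*(z + 3)*(z - 2)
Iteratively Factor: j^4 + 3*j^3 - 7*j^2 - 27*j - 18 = (j - 3)*(j^3 + 6*j^2 + 11*j + 6) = (j - 3)*(j + 3)*(j^2 + 3*j + 2) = (j - 3)*(j + 2)*(j + 3)*(j + 1)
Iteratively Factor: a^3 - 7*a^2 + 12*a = (a - 4)*(a^2 - 3*a) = (a - 4)*(a - 3)*(a)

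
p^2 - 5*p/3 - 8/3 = (p - 8/3)*(p + 1)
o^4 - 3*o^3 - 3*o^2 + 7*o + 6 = (o - 3)*(o - 2)*(o + 1)^2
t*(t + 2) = t^2 + 2*t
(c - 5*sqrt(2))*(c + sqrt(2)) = c^2 - 4*sqrt(2)*c - 10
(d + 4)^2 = d^2 + 8*d + 16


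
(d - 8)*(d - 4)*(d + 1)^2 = d^4 - 10*d^3 + 9*d^2 + 52*d + 32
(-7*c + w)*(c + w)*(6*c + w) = -42*c^3 - 43*c^2*w + w^3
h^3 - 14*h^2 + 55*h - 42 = (h - 7)*(h - 6)*(h - 1)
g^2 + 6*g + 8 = (g + 2)*(g + 4)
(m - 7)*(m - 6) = m^2 - 13*m + 42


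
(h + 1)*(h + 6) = h^2 + 7*h + 6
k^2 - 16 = (k - 4)*(k + 4)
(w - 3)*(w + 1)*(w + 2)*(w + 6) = w^4 + 6*w^3 - 7*w^2 - 48*w - 36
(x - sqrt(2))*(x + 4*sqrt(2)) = x^2 + 3*sqrt(2)*x - 8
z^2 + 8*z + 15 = (z + 3)*(z + 5)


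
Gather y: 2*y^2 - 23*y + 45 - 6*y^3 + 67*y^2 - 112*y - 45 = -6*y^3 + 69*y^2 - 135*y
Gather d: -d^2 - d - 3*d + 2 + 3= -d^2 - 4*d + 5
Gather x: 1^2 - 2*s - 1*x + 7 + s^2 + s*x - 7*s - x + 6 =s^2 - 9*s + x*(s - 2) + 14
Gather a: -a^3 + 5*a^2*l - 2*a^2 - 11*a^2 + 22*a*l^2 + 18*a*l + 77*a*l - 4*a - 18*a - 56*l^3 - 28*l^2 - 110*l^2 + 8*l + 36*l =-a^3 + a^2*(5*l - 13) + a*(22*l^2 + 95*l - 22) - 56*l^3 - 138*l^2 + 44*l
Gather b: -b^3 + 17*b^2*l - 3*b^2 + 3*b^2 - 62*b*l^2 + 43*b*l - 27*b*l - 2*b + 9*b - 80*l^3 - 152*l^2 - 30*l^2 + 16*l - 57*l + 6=-b^3 + 17*b^2*l + b*(-62*l^2 + 16*l + 7) - 80*l^3 - 182*l^2 - 41*l + 6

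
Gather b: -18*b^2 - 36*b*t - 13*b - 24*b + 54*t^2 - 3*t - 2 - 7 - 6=-18*b^2 + b*(-36*t - 37) + 54*t^2 - 3*t - 15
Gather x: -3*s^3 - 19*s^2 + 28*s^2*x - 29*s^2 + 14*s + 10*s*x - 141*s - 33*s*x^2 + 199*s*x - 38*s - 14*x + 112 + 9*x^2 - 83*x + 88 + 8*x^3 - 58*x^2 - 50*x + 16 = -3*s^3 - 48*s^2 - 165*s + 8*x^3 + x^2*(-33*s - 49) + x*(28*s^2 + 209*s - 147) + 216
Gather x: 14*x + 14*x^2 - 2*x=14*x^2 + 12*x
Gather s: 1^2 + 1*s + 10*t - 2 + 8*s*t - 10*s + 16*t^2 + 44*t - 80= s*(8*t - 9) + 16*t^2 + 54*t - 81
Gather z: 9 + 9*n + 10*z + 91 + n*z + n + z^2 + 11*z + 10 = 10*n + z^2 + z*(n + 21) + 110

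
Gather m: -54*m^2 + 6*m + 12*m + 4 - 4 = -54*m^2 + 18*m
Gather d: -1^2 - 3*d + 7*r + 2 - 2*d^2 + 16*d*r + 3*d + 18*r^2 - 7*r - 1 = -2*d^2 + 16*d*r + 18*r^2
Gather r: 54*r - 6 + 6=54*r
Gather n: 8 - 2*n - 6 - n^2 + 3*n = -n^2 + n + 2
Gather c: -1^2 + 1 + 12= 12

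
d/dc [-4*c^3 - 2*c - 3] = -12*c^2 - 2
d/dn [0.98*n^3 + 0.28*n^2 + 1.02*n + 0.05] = 2.94*n^2 + 0.56*n + 1.02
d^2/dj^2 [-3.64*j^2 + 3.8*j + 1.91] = -7.28000000000000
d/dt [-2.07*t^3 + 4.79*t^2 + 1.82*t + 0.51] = -6.21*t^2 + 9.58*t + 1.82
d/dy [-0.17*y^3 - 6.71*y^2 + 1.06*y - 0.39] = -0.51*y^2 - 13.42*y + 1.06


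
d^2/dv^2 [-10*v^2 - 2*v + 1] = -20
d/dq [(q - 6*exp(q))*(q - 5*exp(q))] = -11*q*exp(q) + 2*q + 60*exp(2*q) - 11*exp(q)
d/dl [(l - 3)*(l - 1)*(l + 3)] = 3*l^2 - 2*l - 9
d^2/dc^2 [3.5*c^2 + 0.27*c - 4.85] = 7.00000000000000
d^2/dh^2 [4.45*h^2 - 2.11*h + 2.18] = 8.90000000000000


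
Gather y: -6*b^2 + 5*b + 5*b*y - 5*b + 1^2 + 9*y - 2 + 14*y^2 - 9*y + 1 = -6*b^2 + 5*b*y + 14*y^2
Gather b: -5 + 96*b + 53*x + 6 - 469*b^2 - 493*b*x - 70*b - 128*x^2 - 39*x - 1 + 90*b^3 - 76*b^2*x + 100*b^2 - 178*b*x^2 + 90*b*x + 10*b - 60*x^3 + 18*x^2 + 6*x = 90*b^3 + b^2*(-76*x - 369) + b*(-178*x^2 - 403*x + 36) - 60*x^3 - 110*x^2 + 20*x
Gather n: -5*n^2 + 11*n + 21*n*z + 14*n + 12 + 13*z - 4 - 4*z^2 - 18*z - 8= -5*n^2 + n*(21*z + 25) - 4*z^2 - 5*z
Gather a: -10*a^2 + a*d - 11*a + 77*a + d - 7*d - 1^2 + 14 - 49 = -10*a^2 + a*(d + 66) - 6*d - 36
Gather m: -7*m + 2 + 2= 4 - 7*m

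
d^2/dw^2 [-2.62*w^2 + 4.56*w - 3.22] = -5.24000000000000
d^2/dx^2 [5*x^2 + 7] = 10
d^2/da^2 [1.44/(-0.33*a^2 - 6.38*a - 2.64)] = (0.313632*a^2 + 6.063552*a - 1.44*(0.66*a + 6.38)*(1.32*a + 12.76) + 2.509056)/(0.33*a^2 + 6.38*a + 2.64)^3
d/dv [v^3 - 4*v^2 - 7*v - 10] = 3*v^2 - 8*v - 7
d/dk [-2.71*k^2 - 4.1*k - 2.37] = -5.42*k - 4.1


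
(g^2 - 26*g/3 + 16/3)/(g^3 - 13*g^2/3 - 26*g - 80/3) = (3*g - 2)/(3*g^2 + 11*g + 10)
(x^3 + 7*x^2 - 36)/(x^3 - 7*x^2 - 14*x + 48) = (x + 6)/(x - 8)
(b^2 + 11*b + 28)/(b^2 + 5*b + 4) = (b + 7)/(b + 1)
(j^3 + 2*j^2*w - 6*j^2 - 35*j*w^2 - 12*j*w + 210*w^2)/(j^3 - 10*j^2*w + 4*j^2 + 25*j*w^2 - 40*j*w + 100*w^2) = (-j^2 - 7*j*w + 6*j + 42*w)/(-j^2 + 5*j*w - 4*j + 20*w)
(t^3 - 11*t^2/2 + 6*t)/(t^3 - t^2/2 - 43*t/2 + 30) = t/(t + 5)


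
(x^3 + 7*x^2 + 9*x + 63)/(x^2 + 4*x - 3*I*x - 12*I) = (x^2 + x*(7 + 3*I) + 21*I)/(x + 4)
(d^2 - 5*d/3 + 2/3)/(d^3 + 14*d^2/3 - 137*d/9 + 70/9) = 3*(d - 1)/(3*d^2 + 16*d - 35)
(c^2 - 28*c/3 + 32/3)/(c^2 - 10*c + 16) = (c - 4/3)/(c - 2)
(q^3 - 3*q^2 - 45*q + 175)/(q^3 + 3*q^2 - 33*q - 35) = (q - 5)/(q + 1)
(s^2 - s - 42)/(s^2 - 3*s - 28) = (s + 6)/(s + 4)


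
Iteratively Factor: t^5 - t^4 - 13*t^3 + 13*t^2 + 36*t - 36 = (t - 2)*(t^4 + t^3 - 11*t^2 - 9*t + 18) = (t - 2)*(t + 2)*(t^3 - t^2 - 9*t + 9) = (t - 2)*(t - 1)*(t + 2)*(t^2 - 9) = (t - 2)*(t - 1)*(t + 2)*(t + 3)*(t - 3)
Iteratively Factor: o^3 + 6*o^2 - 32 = (o + 4)*(o^2 + 2*o - 8) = (o + 4)^2*(o - 2)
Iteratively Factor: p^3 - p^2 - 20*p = (p - 5)*(p^2 + 4*p) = p*(p - 5)*(p + 4)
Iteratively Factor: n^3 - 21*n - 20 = (n + 1)*(n^2 - n - 20) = (n + 1)*(n + 4)*(n - 5)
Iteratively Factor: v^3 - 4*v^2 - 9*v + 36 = (v - 4)*(v^2 - 9) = (v - 4)*(v + 3)*(v - 3)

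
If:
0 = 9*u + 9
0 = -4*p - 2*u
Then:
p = 1/2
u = -1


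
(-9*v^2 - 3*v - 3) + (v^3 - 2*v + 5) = v^3 - 9*v^2 - 5*v + 2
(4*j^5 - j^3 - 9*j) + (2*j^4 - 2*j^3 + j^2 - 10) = 4*j^5 + 2*j^4 - 3*j^3 + j^2 - 9*j - 10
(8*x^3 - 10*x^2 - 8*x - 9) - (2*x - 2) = 8*x^3 - 10*x^2 - 10*x - 7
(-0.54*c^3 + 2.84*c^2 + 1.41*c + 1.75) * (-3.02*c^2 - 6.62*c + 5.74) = 1.6308*c^5 - 5.002*c^4 - 26.1586*c^3 + 1.6824*c^2 - 3.4916*c + 10.045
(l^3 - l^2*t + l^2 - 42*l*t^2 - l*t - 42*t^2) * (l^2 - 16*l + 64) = l^5 - l^4*t - 15*l^4 - 42*l^3*t^2 + 15*l^3*t + 48*l^3 + 630*l^2*t^2 - 48*l^2*t + 64*l^2 - 2016*l*t^2 - 64*l*t - 2688*t^2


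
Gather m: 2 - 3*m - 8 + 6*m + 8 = 3*m + 2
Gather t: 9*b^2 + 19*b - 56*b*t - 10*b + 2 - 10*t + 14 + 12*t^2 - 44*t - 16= 9*b^2 + 9*b + 12*t^2 + t*(-56*b - 54)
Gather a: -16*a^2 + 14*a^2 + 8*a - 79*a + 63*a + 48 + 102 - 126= -2*a^2 - 8*a + 24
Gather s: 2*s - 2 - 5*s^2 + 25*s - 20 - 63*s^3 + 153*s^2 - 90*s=-63*s^3 + 148*s^2 - 63*s - 22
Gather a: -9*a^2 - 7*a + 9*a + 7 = -9*a^2 + 2*a + 7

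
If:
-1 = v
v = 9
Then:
No Solution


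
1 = 1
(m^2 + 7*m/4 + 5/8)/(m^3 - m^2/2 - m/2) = (m + 5/4)/(m*(m - 1))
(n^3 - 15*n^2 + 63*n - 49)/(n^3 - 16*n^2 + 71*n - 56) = (n - 7)/(n - 8)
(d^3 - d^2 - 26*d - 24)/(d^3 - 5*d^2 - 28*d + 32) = (d^2 - 5*d - 6)/(d^2 - 9*d + 8)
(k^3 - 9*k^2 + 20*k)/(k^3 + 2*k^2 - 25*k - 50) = k*(k - 4)/(k^2 + 7*k + 10)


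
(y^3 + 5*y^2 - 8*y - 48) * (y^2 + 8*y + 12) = y^5 + 13*y^4 + 44*y^3 - 52*y^2 - 480*y - 576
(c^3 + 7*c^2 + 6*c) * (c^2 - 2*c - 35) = c^5 + 5*c^4 - 43*c^3 - 257*c^2 - 210*c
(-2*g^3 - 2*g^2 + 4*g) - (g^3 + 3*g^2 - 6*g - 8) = -3*g^3 - 5*g^2 + 10*g + 8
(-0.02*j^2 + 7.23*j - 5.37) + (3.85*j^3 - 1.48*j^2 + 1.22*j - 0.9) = 3.85*j^3 - 1.5*j^2 + 8.45*j - 6.27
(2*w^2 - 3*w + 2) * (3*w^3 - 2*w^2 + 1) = 6*w^5 - 13*w^4 + 12*w^3 - 2*w^2 - 3*w + 2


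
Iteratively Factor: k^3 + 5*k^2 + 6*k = (k)*(k^2 + 5*k + 6) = k*(k + 3)*(k + 2)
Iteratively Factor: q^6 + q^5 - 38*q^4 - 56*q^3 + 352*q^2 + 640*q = (q + 4)*(q^5 - 3*q^4 - 26*q^3 + 48*q^2 + 160*q) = (q + 2)*(q + 4)*(q^4 - 5*q^3 - 16*q^2 + 80*q) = (q - 4)*(q + 2)*(q + 4)*(q^3 - q^2 - 20*q) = (q - 4)*(q + 2)*(q + 4)^2*(q^2 - 5*q) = q*(q - 4)*(q + 2)*(q + 4)^2*(q - 5)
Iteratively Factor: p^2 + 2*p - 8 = (p - 2)*(p + 4)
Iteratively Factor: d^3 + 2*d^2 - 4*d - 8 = (d - 2)*(d^2 + 4*d + 4) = (d - 2)*(d + 2)*(d + 2)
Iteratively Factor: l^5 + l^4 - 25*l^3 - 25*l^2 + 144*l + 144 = (l + 3)*(l^4 - 2*l^3 - 19*l^2 + 32*l + 48) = (l - 4)*(l + 3)*(l^3 + 2*l^2 - 11*l - 12) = (l - 4)*(l + 1)*(l + 3)*(l^2 + l - 12) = (l - 4)*(l - 3)*(l + 1)*(l + 3)*(l + 4)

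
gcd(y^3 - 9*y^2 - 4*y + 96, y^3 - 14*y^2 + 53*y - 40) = y - 8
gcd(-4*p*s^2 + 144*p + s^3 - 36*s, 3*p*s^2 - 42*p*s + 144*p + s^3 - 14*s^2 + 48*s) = s - 6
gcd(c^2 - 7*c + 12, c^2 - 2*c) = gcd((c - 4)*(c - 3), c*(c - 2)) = 1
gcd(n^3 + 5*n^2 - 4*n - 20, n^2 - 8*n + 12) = n - 2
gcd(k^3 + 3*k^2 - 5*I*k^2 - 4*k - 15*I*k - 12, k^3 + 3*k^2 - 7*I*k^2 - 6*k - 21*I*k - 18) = k^2 + k*(3 - I) - 3*I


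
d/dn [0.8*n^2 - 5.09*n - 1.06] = 1.6*n - 5.09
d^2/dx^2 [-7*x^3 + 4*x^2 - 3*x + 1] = 8 - 42*x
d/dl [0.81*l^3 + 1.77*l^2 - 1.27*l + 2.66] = 2.43*l^2 + 3.54*l - 1.27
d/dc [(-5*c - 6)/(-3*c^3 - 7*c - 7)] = (15*c^3 + 35*c - (5*c + 6)*(9*c^2 + 7) + 35)/(3*c^3 + 7*c + 7)^2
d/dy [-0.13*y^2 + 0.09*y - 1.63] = 0.09 - 0.26*y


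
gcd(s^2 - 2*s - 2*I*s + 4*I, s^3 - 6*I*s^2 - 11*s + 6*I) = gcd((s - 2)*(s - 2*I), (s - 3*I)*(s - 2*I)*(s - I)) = s - 2*I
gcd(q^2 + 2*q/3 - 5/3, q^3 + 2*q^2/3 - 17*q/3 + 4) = q - 1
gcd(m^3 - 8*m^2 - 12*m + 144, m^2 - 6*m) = m - 6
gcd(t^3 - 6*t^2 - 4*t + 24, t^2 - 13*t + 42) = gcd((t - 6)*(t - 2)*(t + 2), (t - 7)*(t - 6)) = t - 6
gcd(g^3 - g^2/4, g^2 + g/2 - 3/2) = 1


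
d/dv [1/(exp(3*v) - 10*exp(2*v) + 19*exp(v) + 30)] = (-3*exp(2*v) + 20*exp(v) - 19)*exp(v)/(exp(3*v) - 10*exp(2*v) + 19*exp(v) + 30)^2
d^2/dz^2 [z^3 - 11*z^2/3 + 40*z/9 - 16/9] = 6*z - 22/3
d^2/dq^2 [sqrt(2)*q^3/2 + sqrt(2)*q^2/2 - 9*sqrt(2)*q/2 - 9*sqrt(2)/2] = sqrt(2)*(3*q + 1)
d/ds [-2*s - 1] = -2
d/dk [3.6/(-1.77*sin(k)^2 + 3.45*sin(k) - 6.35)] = (12.744*sin(k) - 12.42)*cos(k)/(1.77*sin(k)^2 - 3.45*sin(k) + 6.35)^2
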